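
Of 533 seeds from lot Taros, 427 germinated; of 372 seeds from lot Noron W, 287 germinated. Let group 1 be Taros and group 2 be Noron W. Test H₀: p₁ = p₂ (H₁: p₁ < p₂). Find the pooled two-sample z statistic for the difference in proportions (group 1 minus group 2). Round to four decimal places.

p̂₁ = 427/533 ≈ 0.8011257, p̂₂ = 287/372 ≈ 0.7715054.
Pooled p̂ = (427+287)/(533+372) = 714/905 = 0.7889503.
SE = √(p̂(1−p̂)(1/n₁+1/n₂)) = √(0.7889503·0.2110497·0.00456434) = √(0.000759999) = 0.0275681.
z = (0.8011257 − 0.7715054)/0.0275681 = 0.0296203/0.0275681 = 1.0744.

z = 1.0744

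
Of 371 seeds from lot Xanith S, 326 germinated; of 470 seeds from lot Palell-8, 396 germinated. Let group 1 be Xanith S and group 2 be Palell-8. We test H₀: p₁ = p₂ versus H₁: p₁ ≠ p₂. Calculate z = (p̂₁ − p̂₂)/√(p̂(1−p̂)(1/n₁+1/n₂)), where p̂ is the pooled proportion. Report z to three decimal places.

z = 1.494

p̂₁ = 326/371 = 0.87871, p̂₂ = 396/470 = 0.84255.
Pooled p̂ = (326+396)/(371+470) = 722/841 = 0.85850.
SE = √(p̂(1−p̂)(1/n₁+1/n₂)) = √(0.85850·0.14150·0.00482308) = √(0.00058589) = 0.02421.
z = (0.87871 − 0.84255)/0.02421 = 0.03616/0.02421 = 1.494.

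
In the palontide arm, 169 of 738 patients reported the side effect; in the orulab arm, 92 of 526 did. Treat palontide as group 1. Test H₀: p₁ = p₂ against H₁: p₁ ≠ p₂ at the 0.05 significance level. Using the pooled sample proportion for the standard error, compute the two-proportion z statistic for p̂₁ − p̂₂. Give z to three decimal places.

p̂₁ = 169/738 = 0.22900, p̂₂ = 92/526 = 0.17490.
Pooled p̂ = (169+92)/(738+526) = 261/1264 = 0.20649.
SE = √(0.16385 × 0.00325615) = 0.02310.
z = (0.22900 − 0.17490)/0.02310 = 0.05410/0.02310 = 2.342.
p-value = 2·P(Z > 2.342) ≈ 0.0192, so at α = 0.05 we reject H₀.

z = 2.342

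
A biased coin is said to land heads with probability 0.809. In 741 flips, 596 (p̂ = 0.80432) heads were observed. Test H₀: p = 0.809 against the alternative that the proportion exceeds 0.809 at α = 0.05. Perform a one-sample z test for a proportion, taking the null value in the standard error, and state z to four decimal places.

p̂ = 596/741 ≈ 0.804318.
SE = √(p₀(1−p₀)/n) = √(0.15452/741) = 0.014440.
z = (0.804318 − 0.809)/0.014440 = -0.004682/0.014440 = -0.3242.
p-value = P(Z > -0.324) ≈ 0.6271; since p > α = 0.05, fail to reject H₀.

z = -0.3242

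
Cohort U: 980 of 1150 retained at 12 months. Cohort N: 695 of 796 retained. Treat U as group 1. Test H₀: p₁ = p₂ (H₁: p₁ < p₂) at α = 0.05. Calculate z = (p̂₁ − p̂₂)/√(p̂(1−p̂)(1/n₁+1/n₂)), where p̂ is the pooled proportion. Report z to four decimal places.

z = -1.3119

p̂₁ = 980/1150 ≈ 0.852174, p̂₂ = 695/796 ≈ 0.873116.
Pooled p̂ = (980+695)/(1150+796) = 1675/1946 = 0.860740.
SE = √(p̂(1−p̂)(1/n₁+1/n₂)) = √(0.860740·0.139260·0.00212585) = √(0.000254818) = 0.015963.
z = (0.852174 − 0.873116)/0.015963 = -0.020942/0.015963 = -1.3119.
p-value = P(Z < -1.312) ≈ 0.0948, so at α = 0.05 we fail to reject H₀.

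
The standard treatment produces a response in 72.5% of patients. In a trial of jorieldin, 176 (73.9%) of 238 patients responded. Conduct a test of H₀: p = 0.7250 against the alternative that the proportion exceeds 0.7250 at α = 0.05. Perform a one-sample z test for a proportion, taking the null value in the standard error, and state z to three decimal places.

p̂ = 176/238 ≈ 0.73950.
Standard error under H₀: √(0.725×0.275/238) = 0.02894.
z = (0.73950 − 0.725)/0.02894 = 0.01450/0.02894 = 0.501.
p-value = P(Z > 0.501) ≈ 0.3082. With α = 0.05, fail to reject H₀.

z = 0.501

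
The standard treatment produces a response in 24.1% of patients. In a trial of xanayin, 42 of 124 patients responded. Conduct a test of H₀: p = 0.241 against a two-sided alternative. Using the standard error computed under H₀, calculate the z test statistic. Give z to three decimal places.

z = 2.544

p̂ = 42/124 ≈ 0.33871.
Under H₀, SE = √(0.241·0.759/124) = √(0.00147515) = 0.03841.
z = (0.33871 − 0.241)/0.03841 = 0.09771/0.03841 = 2.544.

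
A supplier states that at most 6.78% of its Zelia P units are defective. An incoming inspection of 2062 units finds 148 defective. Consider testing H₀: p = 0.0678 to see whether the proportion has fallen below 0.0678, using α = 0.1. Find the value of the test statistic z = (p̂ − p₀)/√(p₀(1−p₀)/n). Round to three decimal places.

z = 0.718

p̂ = 148/2062 ≈ 0.071775.
Standard error under H₀: √(0.0678×0.9322/2062) = 0.005536.
z = (0.071775 − 0.0678)/0.005536 = 0.003975/0.005536 = 0.718.
p-value = P(Z < 0.718) ≈ 0.7636; since p > α = 0.1, fail to reject H₀.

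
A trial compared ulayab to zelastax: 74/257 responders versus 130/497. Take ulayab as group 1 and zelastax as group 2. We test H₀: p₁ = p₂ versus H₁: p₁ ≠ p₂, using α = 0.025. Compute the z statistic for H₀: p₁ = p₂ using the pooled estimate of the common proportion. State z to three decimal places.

p̂₁ = 74/257 = 0.28794, p̂₂ = 130/497 = 0.26157.
Pooled p̂ = (74+130)/(257+497) = 204/754 = 0.27056.
SE = √(p̂(1−p̂)(1/n₁+1/n₂)) = √(0.27056·0.72944·0.00590312) = √(0.00116502) = 0.03413.
z = (0.28794 − 0.26157)/0.03413 = 0.02637/0.03413 = 0.773.
p-value = 2·P(Z > 0.773) ≈ 0.4398; since p > α = 0.025, fail to reject H₀.

z = 0.773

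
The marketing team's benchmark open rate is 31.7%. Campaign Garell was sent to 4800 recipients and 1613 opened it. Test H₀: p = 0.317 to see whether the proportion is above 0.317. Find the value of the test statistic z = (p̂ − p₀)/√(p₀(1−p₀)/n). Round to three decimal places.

p̂ = 1613/4800 = 0.336042.
Standard error under H₀: √(0.317×0.683/4800) = 0.006716.
z = (0.336042 − 0.317)/0.006716 = 0.019042/0.006716 = 2.835.

z = 2.835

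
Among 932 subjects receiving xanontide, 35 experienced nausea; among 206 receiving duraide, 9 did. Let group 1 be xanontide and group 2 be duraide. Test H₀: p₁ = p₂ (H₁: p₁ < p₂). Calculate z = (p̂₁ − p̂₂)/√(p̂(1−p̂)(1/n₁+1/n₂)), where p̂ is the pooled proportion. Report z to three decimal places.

p̂₁ = 35/932 = 0.037554, p̂₂ = 9/206 = 0.043689.
Pooled p̂ = (35+9)/(932+206) = 44/1138 = 0.038664.
SE = √(0.0371694 × 0.00592733) = 0.014843.
z = (0.037554 − 0.043689)/0.014843 = -0.006135/0.014843 = -0.413.

z = -0.413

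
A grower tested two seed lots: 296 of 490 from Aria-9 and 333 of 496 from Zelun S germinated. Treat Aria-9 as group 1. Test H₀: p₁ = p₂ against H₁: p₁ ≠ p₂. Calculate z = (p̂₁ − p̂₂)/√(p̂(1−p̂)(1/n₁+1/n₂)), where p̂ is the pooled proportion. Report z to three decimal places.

p̂₁ = 296/490 = 0.60408, p̂₂ = 333/496 = 0.67137.
Pooled p̂ = (296+333)/(490+496) = 629/986 = 0.63793.
SE = √(0.230975 × 0.00405695) = 0.03061.
z = (0.60408 − 0.67137)/0.03061 = -0.06729/0.03061 = -2.198.

z = -2.198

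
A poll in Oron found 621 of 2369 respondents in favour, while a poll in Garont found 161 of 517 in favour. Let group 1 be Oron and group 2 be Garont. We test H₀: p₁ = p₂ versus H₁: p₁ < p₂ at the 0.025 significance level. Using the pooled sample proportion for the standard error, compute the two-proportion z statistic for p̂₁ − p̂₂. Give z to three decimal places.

p̂₁ = 621/2369 ≈ 0.26214, p̂₂ = 161/517 ≈ 0.31141.
Pooled p̂ = (621+161)/(2369+517) = 782/2886 = 0.27096.
SE = √(p̂(1−p̂)(1/n₁+1/n₂)) = √(0.27096·0.72904·0.00235636) = √(0.000465479) = 0.02157.
z = (0.26214 − 0.31141)/0.02157 = -0.04927/0.02157 = -2.284.
p-value = P(Z < -2.284) ≈ 0.0112, so at α = 0.025 we reject H₀.

z = -2.284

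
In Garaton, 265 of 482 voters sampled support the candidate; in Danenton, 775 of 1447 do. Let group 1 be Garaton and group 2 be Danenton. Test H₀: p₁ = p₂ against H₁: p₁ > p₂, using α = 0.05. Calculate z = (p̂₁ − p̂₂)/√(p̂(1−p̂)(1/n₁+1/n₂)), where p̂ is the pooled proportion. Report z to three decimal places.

z = 0.542

p̂₁ = 265/482 ≈ 0.54979, p̂₂ = 775/1447 ≈ 0.53559.
Pooled p̂ = (265+775)/(482+1447) = 1040/1929 = 0.53914.
SE = √(p̂(1−p̂)(1/n₁+1/n₂)) = √(0.53914·0.46086·0.00276577) = √(0.000687207) = 0.02621.
z = (0.54979 − 0.53559)/0.02621 = 0.01420/0.02621 = 0.542.
p-value = P(Z > 0.542) ≈ 0.2940; since p > α = 0.05, fail to reject H₀.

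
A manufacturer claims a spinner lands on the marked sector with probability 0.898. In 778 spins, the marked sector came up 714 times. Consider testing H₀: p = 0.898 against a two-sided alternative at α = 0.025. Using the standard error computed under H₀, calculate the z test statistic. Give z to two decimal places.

z = 1.82

p̂ = 714/778 = 0.91774.
SE = √(p₀(1−p₀)/n) = √(0.091596/778) = 0.01085.
z = (0.91774 − 0.898)/0.01085 = 0.01974/0.01085 = 1.82.
p-value = 2·P(Z > 1.819) ≈ 0.0689, so at α = 0.025 we fail to reject H₀.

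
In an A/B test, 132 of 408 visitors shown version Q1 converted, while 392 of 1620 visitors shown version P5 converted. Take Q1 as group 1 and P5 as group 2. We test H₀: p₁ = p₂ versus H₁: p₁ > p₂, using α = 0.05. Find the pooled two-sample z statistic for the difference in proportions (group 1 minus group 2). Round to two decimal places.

p̂₁ = 132/408 ≈ 0.32353, p̂₂ = 392/1620 ≈ 0.24198.
Pooled p̂ = (132+392)/(408+1620) = 524/2028 = 0.25838.
SE = √(0.191621 × 0.00306826) = 0.02425.
z = (0.32353 − 0.24198)/0.02425 = 0.08155/0.02425 = 3.36.
p-value = P(Z > 3.363) ≈ 0.0004, so at α = 0.05 we reject H₀.

z = 3.36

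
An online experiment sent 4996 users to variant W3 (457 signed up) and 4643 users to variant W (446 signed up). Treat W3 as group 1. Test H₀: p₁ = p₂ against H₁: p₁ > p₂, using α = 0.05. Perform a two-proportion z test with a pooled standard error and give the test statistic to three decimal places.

p̂₁ = 457/4996 = 0.091473, p̂₂ = 446/4643 = 0.096059.
Pooled p̂ = (457+446)/(4996+4643) = 903/9639 = 0.093682.
SE = √(0.0849056 × 0.000415538) = 0.005940.
z = (0.091473 − 0.096059)/0.005940 = -0.004586/0.005940 = -0.772.
p-value = P(Z > -0.772) ≈ 0.7799, so at α = 0.05 we fail to reject H₀.

z = -0.772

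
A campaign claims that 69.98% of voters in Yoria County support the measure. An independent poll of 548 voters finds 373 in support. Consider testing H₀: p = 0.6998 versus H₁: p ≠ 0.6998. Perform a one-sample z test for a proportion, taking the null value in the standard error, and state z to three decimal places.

z = -0.978

p̂ = 373/548 ≈ 0.68066.
Standard error under H₀: √(0.6998×0.3002/548) = 0.01958.
z = (0.68066 − 0.6998)/0.01958 = -0.01914/0.01958 = -0.978.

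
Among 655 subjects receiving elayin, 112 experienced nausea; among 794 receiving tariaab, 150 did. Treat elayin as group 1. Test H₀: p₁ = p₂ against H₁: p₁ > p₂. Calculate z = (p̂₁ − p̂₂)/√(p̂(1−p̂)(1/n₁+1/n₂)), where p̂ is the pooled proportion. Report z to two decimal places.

z = -0.88

p̂₁ = 112/655 ≈ 0.1710, p̂₂ = 150/794 ≈ 0.1889.
Pooled p̂ = (112+150)/(655+794) = 262/1449 = 0.1808.
SE = √(p̂(1−p̂)(1/n₁+1/n₂)) = √(0.1808·0.8192·0.00278616) = √(0.000412688) = 0.0203.
z = (0.1710 − 0.1889)/0.0203 = -0.0179/0.0203 = -0.88.
p-value = P(Z > -0.882) ≈ 0.8112.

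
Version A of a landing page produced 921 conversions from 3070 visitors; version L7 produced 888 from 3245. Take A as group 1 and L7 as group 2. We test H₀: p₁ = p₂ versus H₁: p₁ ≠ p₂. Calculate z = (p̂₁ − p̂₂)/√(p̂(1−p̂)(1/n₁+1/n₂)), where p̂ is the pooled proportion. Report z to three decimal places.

p̂₁ = 921/3070 ≈ 0.30000, p̂₂ = 888/3245 ≈ 0.27365.
Pooled p̂ = (921+888)/(3070+3245) = 1809/6315 = 0.28646.
SE = √(0.204401 × 0.000633899) = 0.01138.
z = (0.30000 − 0.27365)/0.01138 = 0.02635/0.01138 = 2.315.
Two-sided p-value ≈ 2·Φ(−2.315) = 0.0206.

z = 2.315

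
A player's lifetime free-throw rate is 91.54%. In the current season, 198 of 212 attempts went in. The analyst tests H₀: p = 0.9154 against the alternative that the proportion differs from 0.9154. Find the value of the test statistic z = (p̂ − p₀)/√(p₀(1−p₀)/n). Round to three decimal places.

z = 0.971

p̂ = 198/212 ≈ 0.93396.
SE = √(p₀(1−p₀)/n) = √(0.077443/212) = 0.01911.
z = (0.93396 − 0.9154)/0.01911 = 0.01856/0.01911 = 0.971.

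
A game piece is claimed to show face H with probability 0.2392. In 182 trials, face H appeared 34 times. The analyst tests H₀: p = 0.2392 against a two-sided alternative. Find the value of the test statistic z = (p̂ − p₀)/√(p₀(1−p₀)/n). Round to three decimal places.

p̂ = 34/182 = 0.18681.
Under H₀, SE = √(0.2392·0.7608/182) = √(0.000999909) = 0.03162.
z = (0.18681 − 0.2392)/0.03162 = -0.05239/0.03162 = -1.657.

z = -1.657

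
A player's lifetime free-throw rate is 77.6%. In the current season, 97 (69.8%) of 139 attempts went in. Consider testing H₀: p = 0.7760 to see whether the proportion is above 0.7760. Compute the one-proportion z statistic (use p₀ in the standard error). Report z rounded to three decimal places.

z = -2.210

p̂ = 97/139 = 0.69784.
Under H₀, SE = √(0.776·0.224/139) = √(0.00125053) = 0.03536.
z = (0.69784 − 0.776)/0.03536 = -0.07816/0.03536 = -2.210.
p-value = P(Z > -2.210) ≈ 0.9865.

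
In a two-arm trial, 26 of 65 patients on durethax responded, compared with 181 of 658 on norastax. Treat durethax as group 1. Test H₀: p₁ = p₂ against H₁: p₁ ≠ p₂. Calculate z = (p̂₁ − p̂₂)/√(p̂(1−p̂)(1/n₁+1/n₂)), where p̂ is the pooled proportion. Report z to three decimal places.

z = 2.126

p̂₁ = 26/65 = 0.40000, p̂₂ = 181/658 = 0.27508.
Pooled p̂ = (26+181)/(65+658) = 207/723 = 0.28631.
SE = √(p̂(1−p̂)(1/n₁+1/n₂)) = √(0.28631·0.71369·0.0169044) = √(0.00345416) = 0.05877.
z = (0.40000 − 0.27508)/0.05877 = 0.12492/0.05877 = 2.126.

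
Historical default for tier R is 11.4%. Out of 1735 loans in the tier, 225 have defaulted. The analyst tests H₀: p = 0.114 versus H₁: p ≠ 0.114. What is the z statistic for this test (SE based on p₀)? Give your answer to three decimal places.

p̂ = 225/1735 = 0.12968.
Under H₀, SE = √(0.114·0.886/1735) = √(5.82156e-05) = 0.00763.
z = (0.12968 − 0.114)/0.00763 = 0.01568/0.00763 = 2.055.
Two-sided p-value ≈ 2·Φ(−2.055) = 0.0398.

z = 2.055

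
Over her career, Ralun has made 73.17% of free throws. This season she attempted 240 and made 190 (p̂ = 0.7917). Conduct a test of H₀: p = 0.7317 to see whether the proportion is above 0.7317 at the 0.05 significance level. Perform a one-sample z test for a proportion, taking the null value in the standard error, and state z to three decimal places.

p̂ = 190/240 = 0.79167.
SE = √(p₀(1−p₀)/n) = √(0.19632/240) = 0.02860.
z = (0.79167 − 0.7317)/0.02860 = 0.05997/0.02860 = 2.097.
p-value = P(Z > 2.097) ≈ 0.0180. With α = 0.05, reject H₀.

z = 2.097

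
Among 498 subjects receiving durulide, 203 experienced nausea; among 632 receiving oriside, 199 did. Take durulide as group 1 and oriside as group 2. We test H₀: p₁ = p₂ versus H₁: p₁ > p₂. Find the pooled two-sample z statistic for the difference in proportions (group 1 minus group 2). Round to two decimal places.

p̂₁ = 203/498 = 0.4076, p̂₂ = 199/632 = 0.3149.
Pooled p̂ = (203+199)/(498+632) = 402/1130 = 0.3558.
SE = √(p̂(1−p̂)(1/n₁+1/n₂)) = √(0.3558·0.6442·0.00359031) = √(0.000822873) = 0.0287.
z = (0.4076 − 0.3149)/0.0287 = 0.0927/0.0287 = 3.23.
p-value = P(Z > 3.234) ≈ 0.0006.

z = 3.23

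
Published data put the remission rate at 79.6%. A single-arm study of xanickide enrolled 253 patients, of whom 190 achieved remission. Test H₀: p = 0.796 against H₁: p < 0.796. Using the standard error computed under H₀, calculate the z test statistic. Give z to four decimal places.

p̂ = 190/253 = 0.750988.
Standard error under H₀: √(0.796×0.204/253) = 0.025334.
z = (0.750988 − 0.796)/0.025334 = -0.045012/0.025334 = -1.7767.
p-value = P(Z < -1.777) ≈ 0.0378.

z = -1.7767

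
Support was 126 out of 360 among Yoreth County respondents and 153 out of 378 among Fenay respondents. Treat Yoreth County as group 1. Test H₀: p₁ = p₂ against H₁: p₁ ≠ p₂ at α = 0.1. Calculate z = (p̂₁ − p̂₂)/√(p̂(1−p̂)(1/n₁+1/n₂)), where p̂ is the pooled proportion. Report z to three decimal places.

p̂₁ = 126/360 ≈ 0.350000, p̂₂ = 153/378 ≈ 0.404762.
Pooled p̂ = (126+153)/(360+378) = 279/738 = 0.378049.
SE = √(p̂(1−p̂)(1/n₁+1/n₂)) = √(0.378049·0.621951·0.00542328) = √(0.00127516) = 0.035709.
z = (0.350000 − 0.404762)/0.035709 = -0.054762/0.035709 = -1.534.
Two-sided p-value ≈ 2·Φ(−1.534) = 0.1251, so at α = 0.1 we fail to reject H₀.

z = -1.534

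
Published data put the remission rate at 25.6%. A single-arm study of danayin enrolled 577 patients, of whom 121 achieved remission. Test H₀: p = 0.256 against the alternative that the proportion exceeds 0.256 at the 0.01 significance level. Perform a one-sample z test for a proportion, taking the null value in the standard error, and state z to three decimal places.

p̂ = 121/577 = 0.20971.
Under H₀, SE = √(0.256·0.744/577) = √(0.000330094) = 0.01817.
z = (0.20971 − 0.256)/0.01817 = -0.04629/0.01817 = -2.548.
p-value = P(Z > -2.548) ≈ 0.9946. With α = 0.01, fail to reject H₀.

z = -2.548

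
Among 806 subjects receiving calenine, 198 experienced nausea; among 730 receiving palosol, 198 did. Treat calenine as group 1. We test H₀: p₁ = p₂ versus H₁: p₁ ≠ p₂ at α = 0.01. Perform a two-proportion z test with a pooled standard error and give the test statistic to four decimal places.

p̂₁ = 198/806 ≈ 0.245658, p̂₂ = 198/730 ≈ 0.271233.
Pooled p̂ = (198+198)/(806+730) = 396/1536 = 0.257812.
SE = √(0.191345 × 0.00261056) = 0.022350.
z = (0.245658 − 0.271233)/0.022350 = -0.025575/0.022350 = -1.1443.
Two-sided p-value ≈ 2·Φ(−1.144) = 0.2525, so at α = 0.01 we fail to reject H₀.

z = -1.1443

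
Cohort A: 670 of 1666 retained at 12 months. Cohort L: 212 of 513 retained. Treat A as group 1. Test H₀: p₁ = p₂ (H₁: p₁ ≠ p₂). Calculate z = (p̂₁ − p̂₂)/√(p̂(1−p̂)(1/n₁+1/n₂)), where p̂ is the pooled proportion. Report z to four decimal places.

z = -0.4476

p̂₁ = 670/1666 = 0.402161, p̂₂ = 212/513 = 0.413255.
Pooled p̂ = (670+212)/(1666+513) = 882/2179 = 0.404773.
SE = √(0.240932 × 0.00254956) = 0.024784.
z = (0.402161 − 0.413255)/0.024784 = -0.011094/0.024784 = -0.4476.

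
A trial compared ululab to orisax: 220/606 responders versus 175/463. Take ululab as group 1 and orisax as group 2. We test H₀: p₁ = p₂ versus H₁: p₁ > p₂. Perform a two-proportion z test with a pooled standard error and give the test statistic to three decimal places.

z = -0.501

p̂₁ = 220/606 ≈ 0.36304, p̂₂ = 175/463 ≈ 0.37797.
Pooled p̂ = (220+175)/(606+463) = 395/1069 = 0.36950.
SE = √(0.232971 × 0.00380999) = 0.02979.
z = (0.36304 − 0.37797)/0.02979 = -0.01493/0.02979 = -0.501.
p-value = P(Z > -0.501) ≈ 0.6919.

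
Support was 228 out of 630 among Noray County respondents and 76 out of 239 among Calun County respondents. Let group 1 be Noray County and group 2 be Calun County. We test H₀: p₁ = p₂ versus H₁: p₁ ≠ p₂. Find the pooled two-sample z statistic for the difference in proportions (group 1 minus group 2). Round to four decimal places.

p̂₁ = 228/630 ≈ 0.361905, p̂₂ = 76/239 ≈ 0.317992.
Pooled p̂ = (228+76)/(630+239) = 304/869 = 0.349827.
SE = √(p̂(1−p̂)(1/n₁+1/n₂)) = √(0.349827·0.650173·0.0057714) = √(0.00131269) = 0.036231.
z = (0.361905 − 0.317992)/0.036231 = 0.043913/0.036231 = 1.2120.

z = 1.2120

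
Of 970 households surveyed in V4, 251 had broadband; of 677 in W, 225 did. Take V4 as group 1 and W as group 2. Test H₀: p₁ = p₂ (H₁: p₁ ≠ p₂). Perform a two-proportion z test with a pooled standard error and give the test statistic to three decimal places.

z = -3.241

p̂₁ = 251/970 = 0.258763, p̂₂ = 225/677 = 0.332349.
Pooled p̂ = (251+225)/(970+677) = 476/1647 = 0.289010.
SE = √(0.205483 × 0.00250803) = 0.022702.
z = (0.258763 − 0.332349)/0.022702 = -0.073586/0.022702 = -3.241.
p-value = 2·P(Z > 3.241) ≈ 0.0012.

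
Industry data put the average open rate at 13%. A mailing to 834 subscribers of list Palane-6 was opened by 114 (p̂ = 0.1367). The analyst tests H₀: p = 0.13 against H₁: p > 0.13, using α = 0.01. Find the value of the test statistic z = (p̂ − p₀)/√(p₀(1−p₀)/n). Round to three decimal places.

p̂ = 114/834 = 0.136691.
Standard error under H₀: √(0.13×0.87/834) = 0.011645.
z = (0.136691 − 0.13)/0.011645 = 0.006691/0.011645 = 0.575.
p-value = P(Z > 0.575) ≈ 0.2828; since p > α = 0.01, fail to reject H₀.

z = 0.575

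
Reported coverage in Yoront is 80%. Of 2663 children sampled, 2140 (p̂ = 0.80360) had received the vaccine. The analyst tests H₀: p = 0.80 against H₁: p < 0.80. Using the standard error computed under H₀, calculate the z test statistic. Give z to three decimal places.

p̂ = 2140/2663 ≈ 0.80360.
Standard error under H₀: √(0.8×0.2/2663) = 0.00775.
z = (0.80360 − 0.8)/0.00775 = 0.00360/0.00775 = 0.465.

z = 0.465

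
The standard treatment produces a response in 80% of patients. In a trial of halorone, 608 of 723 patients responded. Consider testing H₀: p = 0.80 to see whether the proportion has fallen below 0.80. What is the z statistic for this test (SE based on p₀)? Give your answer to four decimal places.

p̂ = 608/723 ≈ 0.8409405.
SE = √(p₀(1−p₀)/n) = √(0.16/723) = 0.0148762.
z = (0.8409405 − 0.8)/0.0148762 = 0.0409405/0.0148762 = 2.7521.

z = 2.7521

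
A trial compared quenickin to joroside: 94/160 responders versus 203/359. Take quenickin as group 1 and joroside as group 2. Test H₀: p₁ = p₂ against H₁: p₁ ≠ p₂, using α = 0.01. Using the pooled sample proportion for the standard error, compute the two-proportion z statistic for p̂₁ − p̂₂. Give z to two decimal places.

z = 0.47

p̂₁ = 94/160 ≈ 0.5875, p̂₂ = 203/359 ≈ 0.5655.
Pooled p̂ = (94+203)/(160+359) = 297/519 = 0.5723.
SE = √(p̂(1−p̂)(1/n₁+1/n₂)) = √(0.5723·0.4277·0.00903552) = √(0.00221171) = 0.0470.
z = (0.5875 − 0.5655)/0.0470 = 0.0220/0.0470 = 0.47.
Two-sided p-value ≈ 2·Φ(−0.469) = 0.6393. With α = 0.01, fail to reject H₀.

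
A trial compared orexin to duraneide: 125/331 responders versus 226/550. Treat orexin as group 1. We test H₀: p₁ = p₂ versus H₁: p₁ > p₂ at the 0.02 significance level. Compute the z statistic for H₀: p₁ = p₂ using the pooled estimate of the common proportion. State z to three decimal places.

z = -0.977

p̂₁ = 125/331 ≈ 0.37764, p̂₂ = 226/550 ≈ 0.41091.
Pooled p̂ = (125+226)/(331+550) = 351/881 = 0.39841.
SE = √(0.23968 × 0.00483933) = 0.03406.
z = (0.37764 − 0.41091)/0.03406 = -0.03327/0.03406 = -0.977.
p-value = P(Z > -0.977) ≈ 0.8357. With α = 0.02, fail to reject H₀.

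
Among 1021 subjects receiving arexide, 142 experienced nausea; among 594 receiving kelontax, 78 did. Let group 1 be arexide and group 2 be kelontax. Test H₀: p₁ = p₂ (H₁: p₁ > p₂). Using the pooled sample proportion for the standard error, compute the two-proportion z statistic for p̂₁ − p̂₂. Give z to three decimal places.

z = 0.439

p̂₁ = 142/1021 = 0.13908, p̂₂ = 78/594 = 0.13131.
Pooled p̂ = (142+78)/(1021+594) = 220/1615 = 0.13622.
SE = √(p̂(1−p̂)(1/n₁+1/n₂)) = √(0.13622·0.86378·0.00266293) = √(0.000313337) = 0.01770.
z = (0.13908 − 0.13131)/0.01770 = 0.00777/0.01770 = 0.439.
p-value = P(Z > 0.439) ≈ 0.3304.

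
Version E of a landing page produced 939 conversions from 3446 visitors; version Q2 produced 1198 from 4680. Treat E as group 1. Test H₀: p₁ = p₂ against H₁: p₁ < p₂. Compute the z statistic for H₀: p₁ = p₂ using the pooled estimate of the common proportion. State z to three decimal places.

p̂₁ = 939/3446 = 0.272490, p̂₂ = 1198/4680 = 0.255983.
Pooled p̂ = (939+1198)/(3446+4680) = 2137/8126 = 0.262983.
SE = √(p̂(1−p̂)(1/n₁+1/n₂)) = √(0.262983·0.737017·0.000503867) = √(9.76609e-05) = 0.009882.
z = (0.272490 − 0.255983)/0.009882 = 0.016507/0.009882 = 1.670.
p-value = P(Z < 1.670) ≈ 0.9526.

z = 1.670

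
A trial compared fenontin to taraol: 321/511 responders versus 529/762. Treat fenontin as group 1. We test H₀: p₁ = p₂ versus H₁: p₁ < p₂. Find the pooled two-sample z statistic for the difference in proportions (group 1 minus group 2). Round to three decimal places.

p̂₁ = 321/511 ≈ 0.628180, p̂₂ = 529/762 ≈ 0.694226.
Pooled p̂ = (321+529)/(511+762) = 850/1273 = 0.667714.
SE = √(p̂(1−p̂)(1/n₁+1/n₂)) = √(0.667714·0.332286·0.00326928) = √(0.000725362) = 0.026933.
z = (0.628180 − 0.694226)/0.026933 = -0.066046/0.026933 = -2.452.

z = -2.452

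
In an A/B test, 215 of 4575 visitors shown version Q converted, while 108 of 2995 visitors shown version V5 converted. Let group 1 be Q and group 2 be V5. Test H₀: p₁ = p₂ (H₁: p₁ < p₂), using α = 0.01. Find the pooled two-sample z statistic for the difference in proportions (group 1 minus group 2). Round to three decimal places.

z = 2.302

p̂₁ = 215/4575 ≈ 0.046995, p̂₂ = 108/2995 ≈ 0.036060.
Pooled p̂ = (215+108)/(4575+2995) = 323/7570 = 0.042668.
SE = √(p̂(1−p̂)(1/n₁+1/n₂)) = √(0.042668·0.957332·0.000552469) = √(2.25672e-05) = 0.004750.
z = (0.046995 − 0.036060)/0.004750 = 0.010935/0.004750 = 2.302.
p-value = P(Z < 2.302) ≈ 0.9893, so at α = 0.01 we fail to reject H₀.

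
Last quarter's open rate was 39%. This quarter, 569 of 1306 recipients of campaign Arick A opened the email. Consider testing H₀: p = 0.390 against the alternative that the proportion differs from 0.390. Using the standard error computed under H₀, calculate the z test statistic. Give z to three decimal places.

p̂ = 569/1306 = 0.435681.
Standard error under H₀: √(0.39×0.61/1306) = 0.013497.
z = (0.435681 − 0.39)/0.013497 = 0.045681/0.013497 = 3.385.

z = 3.385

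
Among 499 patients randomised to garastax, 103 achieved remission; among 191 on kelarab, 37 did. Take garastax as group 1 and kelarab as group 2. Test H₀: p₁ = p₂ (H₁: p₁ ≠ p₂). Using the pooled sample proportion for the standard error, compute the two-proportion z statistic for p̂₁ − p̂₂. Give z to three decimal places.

p̂₁ = 103/499 ≈ 0.20641, p̂₂ = 37/191 ≈ 0.19372.
Pooled p̂ = (103+37)/(499+191) = 140/690 = 0.20290.
SE = √(p̂(1−p̂)(1/n₁+1/n₂)) = √(0.20290·0.79710·0.00723961) = √(0.00117087) = 0.03422.
z = (0.20641 − 0.19372)/0.03422 = 0.01269/0.03422 = 0.371.
Two-sided p-value ≈ 2·Φ(−0.371) = 0.7106.

z = 0.371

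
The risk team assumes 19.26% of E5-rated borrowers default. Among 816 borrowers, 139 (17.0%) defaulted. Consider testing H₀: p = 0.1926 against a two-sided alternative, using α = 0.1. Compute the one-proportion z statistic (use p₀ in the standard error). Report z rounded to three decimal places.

p̂ = 139/816 ≈ 0.170343.
Standard error under H₀: √(0.1926×0.8074/816) = 0.013805.
z = (0.170343 − 0.1926)/0.013805 = -0.022257/0.013805 = -1.612.
p-value = 2·P(Z > 1.612) ≈ 0.1069; since p > α = 0.1, fail to reject H₀.

z = -1.612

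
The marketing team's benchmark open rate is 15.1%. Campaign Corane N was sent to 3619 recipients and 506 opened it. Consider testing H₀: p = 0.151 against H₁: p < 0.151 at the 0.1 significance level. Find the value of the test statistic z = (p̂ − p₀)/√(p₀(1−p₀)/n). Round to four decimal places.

z = -1.8788

p̂ = 506/3619 = 0.1398176.
SE = √(p₀(1−p₀)/n) = √(0.1282/3619) = 0.0059518.
z = (0.1398176 − 0.151)/0.0059518 = -0.0111824/0.0059518 = -1.8788.
p-value = P(Z < -1.879) ≈ 0.0301, so at α = 0.1 we reject H₀.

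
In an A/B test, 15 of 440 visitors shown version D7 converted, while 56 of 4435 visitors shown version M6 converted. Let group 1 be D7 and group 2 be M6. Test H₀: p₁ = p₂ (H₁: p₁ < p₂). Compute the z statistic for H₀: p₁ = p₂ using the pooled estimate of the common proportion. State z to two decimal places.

p̂₁ = 15/440 = 0.0341, p̂₂ = 56/4435 = 0.0126.
Pooled p̂ = (15+56)/(440+4435) = 71/4875 = 0.0146.
SE = √(p̂(1−p̂)(1/n₁+1/n₂)) = √(0.0146·0.9854·0.00249821) = √(3.58542e-05) = 0.0060.
z = (0.0341 − 0.0126)/0.0060 = 0.0215/0.0060 = 3.58.

z = 3.58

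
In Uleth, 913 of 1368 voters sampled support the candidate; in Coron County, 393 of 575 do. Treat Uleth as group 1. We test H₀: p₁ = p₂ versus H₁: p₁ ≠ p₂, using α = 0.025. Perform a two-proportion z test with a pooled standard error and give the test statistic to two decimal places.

p̂₁ = 913/1368 = 0.6674, p̂₂ = 393/575 = 0.6835.
Pooled p̂ = (913+393)/(1368+575) = 1306/1943 = 0.6722.
SE = √(p̂(1−p̂)(1/n₁+1/n₂)) = √(0.6722·0.3278·0.00247012) = √(0.000544322) = 0.0233.
z = (0.6674 − 0.6835)/0.0233 = -0.0161/0.0233 = -0.69.
p-value = 2·P(Z > 0.689) ≈ 0.4907; since p > α = 0.025, fail to reject H₀.

z = -0.69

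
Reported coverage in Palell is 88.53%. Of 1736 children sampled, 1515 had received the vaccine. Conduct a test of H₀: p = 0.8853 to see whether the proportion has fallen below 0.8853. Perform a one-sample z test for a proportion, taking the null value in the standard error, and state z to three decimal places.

p̂ = 1515/1736 ≈ 0.872696.
SE = √(p₀(1−p₀)/n) = √(0.10154/1736) = 0.007648.
z = (0.872696 − 0.8853)/0.007648 = -0.012604/0.007648 = -1.648.

z = -1.648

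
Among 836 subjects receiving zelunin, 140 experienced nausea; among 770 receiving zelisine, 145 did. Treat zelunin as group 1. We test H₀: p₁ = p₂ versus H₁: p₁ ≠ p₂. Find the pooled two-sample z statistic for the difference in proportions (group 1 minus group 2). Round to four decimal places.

z = -1.0925

p̂₁ = 140/836 ≈ 0.167464, p̂₂ = 145/770 ≈ 0.188312.
Pooled p̂ = (140+145)/(836+770) = 285/1606 = 0.177460.
SE = √(0.145968 × 0.00249487) = 0.019083.
z = (0.167464 − 0.188312)/0.019083 = -0.020848/0.019083 = -1.0925.
Two-sided p-value ≈ 2·Φ(−1.092) = 0.2746.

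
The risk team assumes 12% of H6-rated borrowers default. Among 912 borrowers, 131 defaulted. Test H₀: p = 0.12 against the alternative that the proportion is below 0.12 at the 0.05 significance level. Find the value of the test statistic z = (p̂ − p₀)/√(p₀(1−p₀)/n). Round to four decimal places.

z = 2.1969

p̂ = 131/912 ≈ 0.1436404.
Under H₀, SE = √(0.12·0.88/912) = √(0.000115789) = 0.0107606.
z = (0.1436404 − 0.12)/0.0107606 = 0.0236404/0.0107606 = 2.1969.
p-value = P(Z < 2.197) ≈ 0.9860; since p > α = 0.05, fail to reject H₀.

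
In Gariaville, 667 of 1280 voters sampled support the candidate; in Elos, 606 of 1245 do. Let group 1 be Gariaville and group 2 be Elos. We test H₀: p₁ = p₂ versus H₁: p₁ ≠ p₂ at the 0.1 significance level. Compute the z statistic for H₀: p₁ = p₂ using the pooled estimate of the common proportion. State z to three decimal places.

z = 1.726

p̂₁ = 667/1280 ≈ 0.52109, p̂₂ = 606/1245 ≈ 0.48675.
Pooled p̂ = (667+606)/(1280+1245) = 1273/2525 = 0.50416.
SE = √(0.249983 × 0.00158446) = 0.01990.
z = (0.52109 − 0.48675)/0.01990 = 0.03434/0.01990 = 1.726.
Two-sided p-value ≈ 2·Φ(−1.726) = 0.0844. With α = 0.1, reject H₀.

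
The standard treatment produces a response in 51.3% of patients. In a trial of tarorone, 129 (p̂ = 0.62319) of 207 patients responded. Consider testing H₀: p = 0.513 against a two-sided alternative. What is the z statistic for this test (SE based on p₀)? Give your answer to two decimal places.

p̂ = 129/207 = 0.62319.
Standard error under H₀: √(0.513×0.487/207) = 0.03474.
z = (0.62319 − 0.513)/0.03474 = 0.11019/0.03474 = 3.17.

z = 3.17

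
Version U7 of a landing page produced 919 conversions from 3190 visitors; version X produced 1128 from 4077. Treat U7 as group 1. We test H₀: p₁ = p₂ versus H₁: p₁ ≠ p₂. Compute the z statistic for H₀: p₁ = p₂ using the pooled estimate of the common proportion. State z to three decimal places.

p̂₁ = 919/3190 = 0.288088, p̂₂ = 1128/4077 = 0.276674.
Pooled p̂ = (919+1128)/(3190+4077) = 2047/7267 = 0.281684.
SE = √(0.202338 × 0.000558758) = 0.010633.
z = (0.288088 − 0.276674)/0.010633 = 0.011414/0.010633 = 1.073.
Two-sided p-value ≈ 2·Φ(−1.073) = 0.2831.

z = 1.073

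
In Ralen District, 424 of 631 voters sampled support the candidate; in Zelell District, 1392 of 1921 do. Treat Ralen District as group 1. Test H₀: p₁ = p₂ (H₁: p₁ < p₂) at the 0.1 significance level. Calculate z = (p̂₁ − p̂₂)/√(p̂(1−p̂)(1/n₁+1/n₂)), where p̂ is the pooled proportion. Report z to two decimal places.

z = -2.53

p̂₁ = 424/631 = 0.6719, p̂₂ = 1392/1921 = 0.7246.
Pooled p̂ = (424+1392)/(631+1921) = 1816/2552 = 0.7116.
SE = √(0.205226 × 0.00210535) = 0.0208.
z = (0.6719 − 0.7246)/0.0208 = -0.0527/0.0208 = -2.53.
p-value = P(Z < -2.534) ≈ 0.0056. With α = 0.1, reject H₀.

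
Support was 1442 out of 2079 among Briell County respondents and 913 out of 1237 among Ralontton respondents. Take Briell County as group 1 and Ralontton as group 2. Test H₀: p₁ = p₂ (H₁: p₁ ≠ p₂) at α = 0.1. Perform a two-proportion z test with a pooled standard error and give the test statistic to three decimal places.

p̂₁ = 1442/2079 ≈ 0.693603, p̂₂ = 913/1237 ≈ 0.738076.
Pooled p̂ = (1442+913)/(2079+1237) = 2355/3316 = 0.710193.
SE = √(p̂(1−p̂)(1/n₁+1/n₂)) = √(0.710193·0.289807·0.00128941) = √(0.000265385) = 0.016291.
z = (0.693603 − 0.738076)/0.016291 = -0.044473/0.016291 = -2.730.
Two-sided p-value ≈ 2·Φ(−2.730) = 0.0063, so at α = 0.1 we reject H₀.

z = -2.730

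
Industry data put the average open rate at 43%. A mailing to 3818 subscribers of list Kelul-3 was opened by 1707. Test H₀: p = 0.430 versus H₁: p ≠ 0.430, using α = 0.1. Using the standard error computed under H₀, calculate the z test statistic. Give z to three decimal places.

p̂ = 1707/3818 ≈ 0.447093.
Standard error under H₀: √(0.43×0.57/3818) = 0.008012.
z = (0.447093 − 0.43)/0.008012 = 0.017093/0.008012 = 2.133.
Two-sided p-value ≈ 2·Φ(−2.133) = 0.0329. With α = 0.1, reject H₀.

z = 2.133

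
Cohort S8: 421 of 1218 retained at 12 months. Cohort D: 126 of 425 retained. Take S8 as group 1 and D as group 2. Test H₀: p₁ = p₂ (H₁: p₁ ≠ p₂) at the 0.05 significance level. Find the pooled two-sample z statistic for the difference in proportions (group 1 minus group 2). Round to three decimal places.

z = 1.852

p̂₁ = 421/1218 = 0.34565, p̂₂ = 126/425 = 0.29647.
Pooled p̂ = (421+126)/(1218+425) = 547/1643 = 0.33293.
SE = √(0.222087 × 0.00317396) = 0.02655.
z = (0.34565 − 0.29647)/0.02655 = 0.04918/0.02655 = 1.852.
Two-sided p-value ≈ 2·Φ(−1.852) = 0.0640. With α = 0.05, fail to reject H₀.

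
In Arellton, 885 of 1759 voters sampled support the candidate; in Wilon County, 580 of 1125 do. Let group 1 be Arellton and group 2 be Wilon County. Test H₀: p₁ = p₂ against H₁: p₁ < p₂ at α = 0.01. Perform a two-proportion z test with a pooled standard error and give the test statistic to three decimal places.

p̂₁ = 885/1759 = 0.50313, p̂₂ = 580/1125 = 0.51556.
Pooled p̂ = (885+580)/(1759+1125) = 1465/2884 = 0.50798.
SE = √(p̂(1−p̂)(1/n₁+1/n₂)) = √(0.50798·0.49202·0.00145739) = √(0.000364256) = 0.01909.
z = (0.50313 − 0.51556)/0.01909 = -0.01243/0.01909 = -0.651.
p-value = P(Z < -0.651) ≈ 0.2575. With α = 0.01, fail to reject H₀.

z = -0.651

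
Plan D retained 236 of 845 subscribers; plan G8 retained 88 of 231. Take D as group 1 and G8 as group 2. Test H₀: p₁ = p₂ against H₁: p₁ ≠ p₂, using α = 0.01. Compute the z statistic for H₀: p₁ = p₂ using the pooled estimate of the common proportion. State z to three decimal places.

z = -2.985

p̂₁ = 236/845 ≈ 0.27929, p̂₂ = 88/231 ≈ 0.38095.
Pooled p̂ = (236+88)/(845+231) = 324/1076 = 0.30112.
SE = √(0.210445 × 0.00551244) = 0.03406.
z = (0.27929 − 0.38095)/0.03406 = -0.10166/0.03406 = -2.985.
p-value = 2·P(Z > 2.985) ≈ 0.0028; since p < α = 0.01, reject H₀.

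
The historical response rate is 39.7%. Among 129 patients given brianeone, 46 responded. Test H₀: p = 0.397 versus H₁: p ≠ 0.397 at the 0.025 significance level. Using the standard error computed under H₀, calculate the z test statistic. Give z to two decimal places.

p̂ = 46/129 = 0.3566.
Under H₀, SE = √(0.397·0.603/129) = √(0.00185574) = 0.0431.
z = (0.3566 − 0.397)/0.0431 = -0.0404/0.0431 = -0.94.
p-value = 2·P(Z > 0.938) ≈ 0.3482, so at α = 0.025 we fail to reject H₀.

z = -0.94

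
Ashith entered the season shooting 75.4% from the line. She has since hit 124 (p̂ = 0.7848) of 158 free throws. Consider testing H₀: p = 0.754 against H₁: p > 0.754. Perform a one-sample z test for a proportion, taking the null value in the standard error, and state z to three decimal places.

p̂ = 124/158 ≈ 0.78481.
Standard error under H₀: √(0.754×0.246/158) = 0.03426.
z = (0.78481 − 0.754)/0.03426 = 0.03081/0.03426 = 0.899.
p-value = P(Z > 0.899) ≈ 0.1843.

z = 0.899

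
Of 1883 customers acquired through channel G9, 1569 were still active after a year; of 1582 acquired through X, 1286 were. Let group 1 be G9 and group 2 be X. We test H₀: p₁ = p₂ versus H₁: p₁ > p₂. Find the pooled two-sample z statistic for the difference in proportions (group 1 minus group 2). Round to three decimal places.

p̂₁ = 1569/1883 = 0.833245, p̂₂ = 1286/1582 = 0.812895.
Pooled p̂ = (1569+1286)/(1883+1582) = 2855/3465 = 0.823954.
SE = √(0.145054 × 0.00116318) = 0.012989.
z = (0.833245 − 0.812895)/0.012989 = 0.020350/0.012989 = 1.567.

z = 1.567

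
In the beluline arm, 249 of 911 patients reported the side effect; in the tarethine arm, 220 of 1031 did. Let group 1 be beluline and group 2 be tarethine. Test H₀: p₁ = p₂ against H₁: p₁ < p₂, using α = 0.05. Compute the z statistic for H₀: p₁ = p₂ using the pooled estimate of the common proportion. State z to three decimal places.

z = 3.080

p̂₁ = 249/911 ≈ 0.27333, p̂₂ = 220/1031 ≈ 0.21339.
Pooled p̂ = (249+220)/(911+1031) = 469/1942 = 0.24150.
SE = √(p̂(1−p̂)(1/n₁+1/n₂)) = √(0.24150·0.75850·0.00206763) = √(0.000378747) = 0.01946.
z = (0.27333 − 0.21339)/0.01946 = 0.05994/0.01946 = 3.080.
p-value = P(Z < 3.080) ≈ 0.9990, so at α = 0.05 we fail to reject H₀.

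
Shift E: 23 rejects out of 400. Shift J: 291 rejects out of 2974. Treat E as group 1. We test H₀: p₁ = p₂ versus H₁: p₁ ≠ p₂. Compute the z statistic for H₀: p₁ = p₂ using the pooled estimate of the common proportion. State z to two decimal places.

z = -2.61

p̂₁ = 23/400 = 0.05750, p̂₂ = 291/2974 = 0.09785.
Pooled p̂ = (23+291)/(400+2974) = 314/3374 = 0.09306.
SE = √(0.0844036 × 0.00283625) = 0.01547.
z = (0.05750 − 0.09785)/0.01547 = -0.04035/0.01547 = -2.61.
Two-sided p-value ≈ 2·Φ(−2.608) = 0.0091.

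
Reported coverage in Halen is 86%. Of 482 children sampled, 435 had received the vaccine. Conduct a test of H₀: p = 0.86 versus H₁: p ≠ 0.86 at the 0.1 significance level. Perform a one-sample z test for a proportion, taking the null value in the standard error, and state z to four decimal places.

p̂ = 435/482 = 0.902490.
Under H₀, SE = √(0.86·0.14/482) = √(0.000249793) = 0.015805.
z = (0.902490 − 0.86)/0.015805 = 0.042490/0.015805 = 2.6884.
Two-sided p-value ≈ 2·Φ(−2.688) = 0.0072. With α = 0.1, reject H₀.

z = 2.6884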